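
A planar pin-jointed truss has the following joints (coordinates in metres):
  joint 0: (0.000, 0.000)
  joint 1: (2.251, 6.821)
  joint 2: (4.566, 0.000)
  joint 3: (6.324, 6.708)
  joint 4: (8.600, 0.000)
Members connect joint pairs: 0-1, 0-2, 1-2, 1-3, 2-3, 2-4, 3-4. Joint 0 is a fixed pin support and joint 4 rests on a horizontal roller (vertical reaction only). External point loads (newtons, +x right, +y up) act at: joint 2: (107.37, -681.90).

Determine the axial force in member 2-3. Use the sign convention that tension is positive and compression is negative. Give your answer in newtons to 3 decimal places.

368.069

N=5 nodes, M=7 members, R=3 reactions → 2N=10, M+R=10
member 0 (0-1): L=7.1828, (cx,cy)=(0.3134,0.9496)
member 1 (0-2): L=4.5660, (cx,cy)=(1.0000,0.0000)
member 2 (1-2): L=7.2031, (cx,cy)=(0.3214,-0.9469)
member 3 (1-3): L=4.0746, (cx,cy)=(0.9996,-0.0277)
member 4 (2-3): L=6.9345, (cx,cy)=(0.2535,0.9673)
member 5 (2-4): L=4.0340, (cx,cy)=(1.0000,0.0000)
member 6 (3-4): L=7.0836, (cx,cy)=(0.3213,-0.9470)
solve A·x = −loads:
  F[0-1] = -336.8260 N (compression)
  F[0-2] = +212.9266 N (tension)
  F[1-2] = +344.1113 N (tension)
  F[1-3] = -216.2329 N (compression)
  F[2-3] = +368.0687 N (tension)
  F[2-4] = +122.8393 N (tension)
  F[3-4] = -382.3132 N (compression)
  Rx@0 = -107.3700 N
  Ry@0 = +319.8587 N
  Ry@4 = +362.0413 N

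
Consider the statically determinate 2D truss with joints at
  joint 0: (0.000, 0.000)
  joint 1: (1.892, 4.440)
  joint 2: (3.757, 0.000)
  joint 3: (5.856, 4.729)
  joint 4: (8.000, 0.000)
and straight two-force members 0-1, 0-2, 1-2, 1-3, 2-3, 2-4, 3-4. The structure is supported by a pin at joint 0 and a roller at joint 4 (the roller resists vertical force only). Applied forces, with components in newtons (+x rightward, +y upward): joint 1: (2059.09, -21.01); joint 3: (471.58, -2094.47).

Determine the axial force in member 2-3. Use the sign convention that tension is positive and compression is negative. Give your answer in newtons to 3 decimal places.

1050.001

N=5 nodes, M=7 members, R=3 reactions → 2N=10, M+R=10
member 0 (0-1): L=4.8263, (cx,cy)=(0.3920,0.9200)
member 1 (0-2): L=3.7570, (cx,cy)=(1.0000,0.0000)
member 2 (1-2): L=4.8158, (cx,cy)=(0.3873,-0.9220)
member 3 (1-3): L=3.9745, (cx,cy)=(0.9974,0.0727)
member 4 (2-3): L=5.1739, (cx,cy)=(0.4057,0.9140)
member 5 (2-4): L=4.2430, (cx,cy)=(1.0000,0.0000)
member 6 (3-4): L=5.1923, (cx,cy)=(0.4129,-0.9108)
solve A·x = −loads:
  F[0-1] = +917.6495 N (tension)
  F[0-2] = +2170.9349 N (tension)
  F[1-2] = -1040.9392 N (compression)
  F[1-3] = -1299.6731 N (compression)
  F[2-3] = +1050.0008 N (tension)
  F[2-4] = +1341.8378 N (tension)
  F[3-4] = -3249.6501 N (compression)
  Rx@0 = -2530.6700 N
  Ry@0 = -844.1986 N
  Ry@4 = +2959.6786 N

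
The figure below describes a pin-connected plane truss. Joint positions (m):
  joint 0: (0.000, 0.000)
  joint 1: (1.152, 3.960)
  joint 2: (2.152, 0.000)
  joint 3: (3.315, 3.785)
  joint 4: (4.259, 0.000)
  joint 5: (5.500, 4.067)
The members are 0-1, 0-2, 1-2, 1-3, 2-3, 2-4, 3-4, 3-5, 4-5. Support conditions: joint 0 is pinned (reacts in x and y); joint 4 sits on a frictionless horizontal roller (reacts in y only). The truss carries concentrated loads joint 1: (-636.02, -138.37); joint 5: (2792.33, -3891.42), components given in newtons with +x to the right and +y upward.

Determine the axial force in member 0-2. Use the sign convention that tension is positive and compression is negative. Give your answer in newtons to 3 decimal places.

1252.156

N=6 nodes, M=9 members, R=3 reactions → 2N=12, M+R=12
member 0 (0-1): L=4.1242, (cx,cy)=(0.2793,0.9602)
member 1 (0-2): L=2.1520, (cx,cy)=(1.0000,0.0000)
member 2 (1-2): L=4.0843, (cx,cy)=(0.2448,-0.9696)
member 3 (1-3): L=2.1701, (cx,cy)=(0.9967,-0.0806)
member 4 (2-3): L=3.9596, (cx,cy)=(0.2937,0.9559)
member 5 (2-4): L=2.1070, (cx,cy)=(1.0000,0.0000)
member 6 (3-4): L=3.9009, (cx,cy)=(0.2420,-0.9703)
member 7 (3-5): L=2.2031, (cx,cy)=(0.9918,0.1280)
member 8 (4-5): L=4.2521, (cx,cy)=(0.2919,0.9565)
solve A·x = −loads:
  F[0-1] = +3236.8737 N (tension)
  F[0-2] = +1252.1556 N (tension)
  F[1-2] = -3549.3487 N (compression)
  F[1-3] = +2417.0667 N (tension)
  F[2-3] = +3600.1073 N (tension)
  F[2-4] = -674.2634 N (compression)
  F[3-4] = -2794.7758 N (compression)
  F[3-5] = +4177.2704 N (tension)
  F[4-5] = -4627.5829 N (compression)
  Rx@0 = -2156.3100 N
  Ry@0 = -3108.0309 N
  Ry@4 = +7137.8209 N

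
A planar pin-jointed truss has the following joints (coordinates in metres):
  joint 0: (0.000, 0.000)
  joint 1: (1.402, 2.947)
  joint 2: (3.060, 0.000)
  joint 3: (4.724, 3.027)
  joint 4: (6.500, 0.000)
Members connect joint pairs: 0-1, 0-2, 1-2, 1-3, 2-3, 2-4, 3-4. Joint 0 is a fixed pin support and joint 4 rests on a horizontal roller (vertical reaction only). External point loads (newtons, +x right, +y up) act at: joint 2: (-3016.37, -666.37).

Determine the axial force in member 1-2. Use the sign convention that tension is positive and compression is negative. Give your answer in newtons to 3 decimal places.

394.663

N=5 nodes, M=7 members, R=3 reactions → 2N=10, M+R=10
member 0 (0-1): L=3.2635, (cx,cy)=(0.4296,0.9030)
member 1 (0-2): L=3.0600, (cx,cy)=(1.0000,0.0000)
member 2 (1-2): L=3.3814, (cx,cy)=(0.4903,-0.8715)
member 3 (1-3): L=3.3230, (cx,cy)=(0.9997,0.0241)
member 4 (2-3): L=3.4542, (cx,cy)=(0.4817,0.8763)
member 5 (2-4): L=3.4400, (cx,cy)=(1.0000,0.0000)
member 6 (3-4): L=3.5095, (cx,cy)=(0.5060,-0.8625)
solve A·x = −loads:
  F[0-1] = -390.5383 N (compression)
  F[0-2] = -2848.5946 N (compression)
  F[1-2] = +394.6629 N (tension)
  F[1-3] = -361.3958 N (compression)
  F[2-3] = +367.9103 N (tension)
  F[2-4] = +184.0577 N (tension)
  F[3-4] = -363.7156 N (compression)
  Rx@0 = +3016.3700 N
  Ry@0 = +352.6635 N
  Ry@4 = +313.7065 N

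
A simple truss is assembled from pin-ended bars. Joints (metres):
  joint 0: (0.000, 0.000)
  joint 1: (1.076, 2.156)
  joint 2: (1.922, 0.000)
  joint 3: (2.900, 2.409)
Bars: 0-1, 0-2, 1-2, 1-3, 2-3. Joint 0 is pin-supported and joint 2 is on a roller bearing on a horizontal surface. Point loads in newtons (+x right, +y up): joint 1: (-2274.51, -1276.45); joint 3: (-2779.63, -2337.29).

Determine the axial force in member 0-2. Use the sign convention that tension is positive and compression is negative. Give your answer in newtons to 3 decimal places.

-2355.208

N=4 nodes, M=5 members, R=3 reactions → 2N=8, M+R=8
member 0 (0-1): L=2.4096, (cx,cy)=(0.4465,0.8948)
member 1 (0-2): L=1.9220, (cx,cy)=(1.0000,0.0000)
member 2 (1-2): L=2.3160, (cx,cy)=(0.3653,-0.9309)
member 3 (1-3): L=1.8415, (cx,cy)=(0.9905,0.1374)
member 4 (2-3): L=2.6000, (cx,cy)=(0.3762,0.9266)
solve A·x = −loads:
  F[0-1] = -6043.9716 N (compression)
  F[0-2] = -2355.2078 N (compression)
  F[1-2] = +4149.0670 N (tension)
  F[1-3] = -1958.5595 N (compression)
  F[2-3] = -2232.1427 N (compression)
  Rx@0 = +5054.1400 N
  Ry@0 = +5407.8977 N
  Ry@2 = -1794.1577 N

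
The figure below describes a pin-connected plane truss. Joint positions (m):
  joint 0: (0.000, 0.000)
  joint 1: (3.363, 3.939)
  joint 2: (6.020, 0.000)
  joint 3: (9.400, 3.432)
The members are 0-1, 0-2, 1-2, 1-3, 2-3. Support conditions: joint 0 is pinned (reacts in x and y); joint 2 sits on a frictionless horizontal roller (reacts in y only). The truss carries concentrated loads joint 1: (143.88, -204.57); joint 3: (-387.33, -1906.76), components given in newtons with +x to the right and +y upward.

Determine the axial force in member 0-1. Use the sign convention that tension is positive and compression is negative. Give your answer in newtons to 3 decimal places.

N=4 nodes, M=5 members, R=3 reactions → 2N=8, M+R=8
member 0 (0-1): L=5.1793, (cx,cy)=(0.6493,0.7605)
member 1 (0-2): L=6.0200, (cx,cy)=(1.0000,0.0000)
member 2 (1-2): L=4.7514, (cx,cy)=(0.5592,-0.8290)
member 3 (1-3): L=6.0583, (cx,cy)=(0.9965,-0.0837)
member 4 (2-3): L=4.8170, (cx,cy)=(0.7017,0.7125)
solve A·x = −loads:
  F[0-1] = +1122.3994 N (tension)
  F[0-2] = -972.2367 N (compression)
  F[1-2] = -1415.8726 N (compression)
  F[1-3] = +1381.5217 N (tension)
  F[2-3] = -2513.9434 N (compression)
  Rx@0 = +243.4500 N
  Ry@0 = -853.6101 N
  Ry@2 = +2964.9401 N

1122.399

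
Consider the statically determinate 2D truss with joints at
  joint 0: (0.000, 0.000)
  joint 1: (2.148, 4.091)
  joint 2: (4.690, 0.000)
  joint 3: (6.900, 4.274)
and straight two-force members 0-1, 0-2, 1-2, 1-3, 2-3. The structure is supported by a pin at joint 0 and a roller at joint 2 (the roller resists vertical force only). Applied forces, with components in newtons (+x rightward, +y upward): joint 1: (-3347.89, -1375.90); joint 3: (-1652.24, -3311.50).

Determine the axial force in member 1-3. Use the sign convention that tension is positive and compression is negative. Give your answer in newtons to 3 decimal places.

61.336

N=4 nodes, M=5 members, R=3 reactions → 2N=8, M+R=8
member 0 (0-1): L=4.6206, (cx,cy)=(0.4649,0.8854)
member 1 (0-2): L=4.6900, (cx,cy)=(1.0000,0.0000)
member 2 (1-2): L=4.8164, (cx,cy)=(0.5278,-0.8494)
member 3 (1-3): L=4.7555, (cx,cy)=(0.9993,0.0385)
member 4 (2-3): L=4.8116, (cx,cy)=(0.4593,0.8883)
solve A·x = −loads:
  F[0-1] = -4078.8277 N (compression)
  F[0-2] = -3103.9969 N (compression)
  F[1-2] = +2634.5747 N (tension)
  F[1-3] = +61.3364 N (tension)
  F[2-3] = -3730.6646 N (compression)
  Rx@0 = +5000.1300 N
  Ry@0 = +3611.3037 N
  Ry@2 = +1076.0963 N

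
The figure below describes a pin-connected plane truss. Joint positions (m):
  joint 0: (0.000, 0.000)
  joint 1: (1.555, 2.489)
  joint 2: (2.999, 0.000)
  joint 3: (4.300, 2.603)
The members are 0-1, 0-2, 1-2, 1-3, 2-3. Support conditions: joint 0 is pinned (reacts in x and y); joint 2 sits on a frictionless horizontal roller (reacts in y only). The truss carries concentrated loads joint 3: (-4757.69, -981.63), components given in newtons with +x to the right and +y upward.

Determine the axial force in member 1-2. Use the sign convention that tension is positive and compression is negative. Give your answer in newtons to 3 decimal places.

N=4 nodes, M=5 members, R=3 reactions → 2N=8, M+R=8
member 0 (0-1): L=2.9348, (cx,cy)=(0.5298,0.8481)
member 1 (0-2): L=2.9990, (cx,cy)=(1.0000,0.0000)
member 2 (1-2): L=2.8775, (cx,cy)=(0.5018,-0.8650)
member 3 (1-3): L=2.7474, (cx,cy)=(0.9991,0.0415)
member 4 (2-3): L=2.9100, (cx,cy)=(0.4471,0.8945)
solve A·x = −loads:
  F[0-1] = -4366.9963 N (compression)
  F[0-2] = -2443.8554 N (compression)
  F[1-2] = +4072.5573 N (tension)
  F[1-3] = -4361.2688 N (compression)
  F[2-3] = -895.0989 N (compression)
  Rx@0 = +4757.6900 N
  Ry@0 = +3703.6234 N
  Ry@2 = -2721.9934 N

4072.557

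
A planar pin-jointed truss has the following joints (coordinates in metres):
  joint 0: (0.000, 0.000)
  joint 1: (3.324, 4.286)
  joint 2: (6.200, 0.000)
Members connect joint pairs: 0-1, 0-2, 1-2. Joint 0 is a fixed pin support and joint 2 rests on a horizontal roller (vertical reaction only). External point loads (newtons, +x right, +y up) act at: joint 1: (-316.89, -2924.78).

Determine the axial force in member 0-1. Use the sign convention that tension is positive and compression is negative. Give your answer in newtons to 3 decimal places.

-1994.145

N=3 nodes, M=3 members, R=3 reactions → 2N=6, M+R=6
member 0 (0-1): L=5.4239, (cx,cy)=(0.6128,0.7902)
member 1 (0-2): L=6.2000, (cx,cy)=(1.0000,0.0000)
member 2 (1-2): L=5.1615, (cx,cy)=(0.5572,-0.8304)
solve A·x = −loads:
  F[0-1] = -1994.1446 N (compression)
  F[0-2] = +905.2062 N (tension)
  F[1-2] = -1624.5583 N (compression)
  Rx@0 = +316.8900 N
  Ry@0 = +1575.7835 N
  Ry@2 = +1348.9965 N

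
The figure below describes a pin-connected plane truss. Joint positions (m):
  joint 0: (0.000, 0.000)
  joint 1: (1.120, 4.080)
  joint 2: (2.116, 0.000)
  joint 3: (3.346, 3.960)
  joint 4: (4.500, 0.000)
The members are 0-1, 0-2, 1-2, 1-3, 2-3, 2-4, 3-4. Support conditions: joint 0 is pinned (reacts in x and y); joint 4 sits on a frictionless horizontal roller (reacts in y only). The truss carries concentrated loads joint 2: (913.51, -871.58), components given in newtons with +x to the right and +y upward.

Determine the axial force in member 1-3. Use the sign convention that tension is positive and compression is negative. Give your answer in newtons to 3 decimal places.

-243.019

N=5 nodes, M=7 members, R=3 reactions → 2N=10, M+R=10
member 0 (0-1): L=4.2309, (cx,cy)=(0.2647,0.9643)
member 1 (0-2): L=2.1160, (cx,cy)=(1.0000,0.0000)
member 2 (1-2): L=4.1998, (cx,cy)=(0.2372,-0.9715)
member 3 (1-3): L=2.2292, (cx,cy)=(0.9986,-0.0538)
member 4 (2-3): L=4.1466, (cx,cy)=(0.2966,0.9550)
member 5 (2-4): L=2.3840, (cx,cy)=(1.0000,0.0000)
member 6 (3-4): L=4.1247, (cx,cy)=(0.2798,-0.9601)
solve A·x = −loads:
  F[0-1] = -478.8253 N (compression)
  F[0-2] = +1040.2632 N (tension)
  F[1-2] = +488.7690 N (tension)
  F[1-3] = -243.0188 N (compression)
  F[2-3] = +415.4526 N (tension)
  F[2-4] = +119.4321 N (tension)
  F[3-4] = -426.8838 N (compression)
  Rx@0 = -913.5100 N
  Ry@0 = +461.7437 N
  Ry@4 = +409.8363 N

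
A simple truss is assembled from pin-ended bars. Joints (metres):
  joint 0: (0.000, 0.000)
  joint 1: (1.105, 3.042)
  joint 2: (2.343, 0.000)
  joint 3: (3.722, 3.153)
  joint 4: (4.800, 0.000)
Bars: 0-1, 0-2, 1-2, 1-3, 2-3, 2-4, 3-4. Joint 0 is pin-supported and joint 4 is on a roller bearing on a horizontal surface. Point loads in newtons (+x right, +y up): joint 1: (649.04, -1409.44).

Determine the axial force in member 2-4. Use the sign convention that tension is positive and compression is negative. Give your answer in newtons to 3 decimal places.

251.565

N=5 nodes, M=7 members, R=3 reactions → 2N=10, M+R=10
member 0 (0-1): L=3.2365, (cx,cy)=(0.3414,0.9399)
member 1 (0-2): L=2.3430, (cx,cy)=(1.0000,0.0000)
member 2 (1-2): L=3.2843, (cx,cy)=(0.3769,-0.9262)
member 3 (1-3): L=2.6194, (cx,cy)=(0.9991,0.0424)
member 4 (2-3): L=3.4414, (cx,cy)=(0.4007,0.9162)
member 5 (2-4): L=2.4570, (cx,cy)=(1.0000,0.0000)
member 6 (3-4): L=3.3322, (cx,cy)=(0.3235,-0.9462)
solve A·x = −loads:
  F[0-1] = -716.7129 N (compression)
  F[0-2] = +893.7405 N (tension)
  F[1-2] = -821.1457 N (compression)
  F[1-3] = -584.7360 N (compression)
  F[2-3] = +830.1352 N (tension)
  F[2-4] = +251.5654 N (tension)
  F[3-4] = -777.6104 N (compression)
  Rx@0 = -649.0400 N
  Ry@0 = +673.6461 N
  Ry@4 = +735.7939 N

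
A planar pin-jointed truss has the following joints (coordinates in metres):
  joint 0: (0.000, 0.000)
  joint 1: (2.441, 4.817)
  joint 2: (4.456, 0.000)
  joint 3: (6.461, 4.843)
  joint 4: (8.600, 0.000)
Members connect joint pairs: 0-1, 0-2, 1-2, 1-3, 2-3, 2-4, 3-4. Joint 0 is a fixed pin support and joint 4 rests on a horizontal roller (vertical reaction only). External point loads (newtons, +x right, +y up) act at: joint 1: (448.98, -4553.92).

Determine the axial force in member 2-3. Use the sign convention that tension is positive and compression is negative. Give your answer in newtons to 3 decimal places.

1680.418

N=5 nodes, M=7 members, R=3 reactions → 2N=10, M+R=10
member 0 (0-1): L=5.4002, (cx,cy)=(0.4520,0.8920)
member 1 (0-2): L=4.4560, (cx,cy)=(1.0000,0.0000)
member 2 (1-2): L=5.2215, (cx,cy)=(0.3859,-0.9225)
member 3 (1-3): L=4.0201, (cx,cy)=(1.0000,0.0065)
member 4 (2-3): L=5.2416, (cx,cy)=(0.3825,0.9239)
member 5 (2-4): L=4.1440, (cx,cy)=(1.0000,0.0000)
member 6 (3-4): L=5.2943, (cx,cy)=(0.4040,-0.9148)
solve A·x = −loads:
  F[0-1] = -3374.2643 N (compression)
  F[0-2] = +1974.2209 N (tension)
  F[1-2] = -1682.9891 N (compression)
  F[1-3] = -1324.7715 N (compression)
  F[2-3] = +1680.4177 N (tension)
  F[2-4] = +681.9594 N (tension)
  F[3-4] = -1687.9479 N (compression)
  Rx@0 = -448.9800 N
  Ry@0 = +3009.8670 N
  Ry@4 = +1544.0530 N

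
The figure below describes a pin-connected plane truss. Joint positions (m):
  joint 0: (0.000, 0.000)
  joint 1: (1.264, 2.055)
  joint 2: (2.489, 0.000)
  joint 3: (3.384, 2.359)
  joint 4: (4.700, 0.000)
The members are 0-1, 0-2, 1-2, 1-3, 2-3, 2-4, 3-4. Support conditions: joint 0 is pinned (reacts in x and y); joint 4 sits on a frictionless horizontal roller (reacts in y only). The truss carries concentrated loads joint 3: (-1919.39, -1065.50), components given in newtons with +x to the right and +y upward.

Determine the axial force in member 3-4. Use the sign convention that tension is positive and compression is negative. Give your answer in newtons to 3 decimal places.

224.677

N=5 nodes, M=7 members, R=3 reactions → 2N=10, M+R=10
member 0 (0-1): L=2.4126, (cx,cy)=(0.5239,0.8518)
member 1 (0-2): L=2.4890, (cx,cy)=(1.0000,0.0000)
member 2 (1-2): L=2.3924, (cx,cy)=(0.5120,-0.8590)
member 3 (1-3): L=2.1417, (cx,cy)=(0.9899,0.1419)
member 4 (2-3): L=2.5231, (cx,cy)=(0.3547,0.9350)
member 5 (2-4): L=2.2110, (cx,cy)=(1.0000,0.0000)
member 6 (3-4): L=2.7012, (cx,cy)=(0.4872,-0.8733)
solve A·x = −loads:
  F[0-1] = -1481.2769 N (compression)
  F[0-2] = -1143.3306 N (compression)
  F[1-2] = +1233.8488 N (tension)
  F[1-3] = -1422.2336 N (compression)
  F[2-3] = -1133.5467 N (compression)
  F[2-4] = -109.4586 N (compression)
  F[3-4] = +224.6769 N (tension)
  Rx@0 = +1919.3900 N
  Ry@0 = +1261.7104 N
  Ry@4 = -196.2104 N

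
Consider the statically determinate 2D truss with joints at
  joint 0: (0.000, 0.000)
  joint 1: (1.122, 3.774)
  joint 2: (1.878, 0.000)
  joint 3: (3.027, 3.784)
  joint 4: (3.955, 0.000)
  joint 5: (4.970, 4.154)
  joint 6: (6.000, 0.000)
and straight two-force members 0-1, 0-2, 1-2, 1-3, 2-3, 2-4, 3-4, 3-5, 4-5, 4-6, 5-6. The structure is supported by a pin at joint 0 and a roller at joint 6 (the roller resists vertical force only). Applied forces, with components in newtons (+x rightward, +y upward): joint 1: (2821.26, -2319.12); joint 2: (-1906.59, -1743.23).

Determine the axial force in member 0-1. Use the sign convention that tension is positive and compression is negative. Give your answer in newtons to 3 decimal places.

N=7 nodes, M=11 members, R=3 reactions → 2N=14, M+R=14
member 0 (0-1): L=3.9373, (cx,cy)=(0.2850,0.9585)
member 1 (0-2): L=1.8780, (cx,cy)=(1.0000,0.0000)
member 2 (1-2): L=3.8490, (cx,cy)=(0.1964,-0.9805)
member 3 (1-3): L=1.9050, (cx,cy)=(1.0000,0.0052)
member 4 (2-3): L=3.9546, (cx,cy)=(0.2905,0.9569)
member 5 (2-4): L=2.0770, (cx,cy)=(1.0000,0.0000)
member 6 (3-4): L=3.8961, (cx,cy)=(0.2382,-0.9712)
member 7 (3-5): L=1.9779, (cx,cy)=(0.9823,0.1871)
member 8 (4-5): L=4.2762, (cx,cy)=(0.2374,0.9714)
member 9 (4-6): L=2.0450, (cx,cy)=(1.0000,0.0000)
member 10 (5-6): L=4.2798, (cx,cy)=(0.2407,-0.9706)
solve A·x = −loads:
  F[0-1] = -1365.0719 N (compression)
  F[0-2] = +1303.6749 N (tension)
  F[1-2] = -1046.8126 N (compression)
  F[1-3] = -3004.6956 N (compression)
  F[2-3] = +2894.5196 N (tension)
  F[2-4] = +2163.6581 N (tension)
  F[3-4] = -3114.2739 N (compression)
  F[3-5] = -1447.4358 N (compression)
  F[4-5] = +3113.6264 N (tension)
  F[4-6] = +682.8347 N (tension)
  F[5-6] = -2837.2720 N (compression)
  Rx@0 = -914.6700 N
  Ry@0 = +1308.4710 N
  Ry@6 = +2753.8790 N

-1365.072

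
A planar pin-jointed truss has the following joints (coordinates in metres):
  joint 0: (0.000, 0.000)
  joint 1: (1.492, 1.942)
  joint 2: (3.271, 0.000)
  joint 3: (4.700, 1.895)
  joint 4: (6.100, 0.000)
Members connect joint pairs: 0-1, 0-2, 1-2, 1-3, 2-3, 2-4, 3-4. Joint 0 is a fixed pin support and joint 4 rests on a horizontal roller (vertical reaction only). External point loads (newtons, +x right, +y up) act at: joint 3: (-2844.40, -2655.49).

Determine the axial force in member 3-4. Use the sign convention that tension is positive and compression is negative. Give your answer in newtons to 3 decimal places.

-1445.222

N=5 nodes, M=7 members, R=3 reactions → 2N=10, M+R=10
member 0 (0-1): L=2.4490, (cx,cy)=(0.6092,0.7930)
member 1 (0-2): L=3.2710, (cx,cy)=(1.0000,0.0000)
member 2 (1-2): L=2.6337, (cx,cy)=(0.6755,-0.7374)
member 3 (1-3): L=3.2083, (cx,cy)=(0.9999,-0.0146)
member 4 (2-3): L=2.3734, (cx,cy)=(0.6021,0.7984)
member 5 (2-4): L=2.8290, (cx,cy)=(1.0000,0.0000)
member 6 (3-4): L=2.3561, (cx,cy)=(0.5942,-0.8043)
solve A·x = −loads:
  F[0-1] = -1882.8603 N (compression)
  F[0-2] = -1697.2918 N (compression)
  F[1-2] = +2075.5148 N (tension)
  F[1-3] = -2549.3586 N (compression)
  F[2-3] = -1916.8022 N (compression)
  F[2-4] = +858.7682 N (tension)
  F[3-4] = -1445.2218 N (compression)
  Rx@0 = +2844.4000 N
  Ry@0 = +1493.0859 N
  Ry@4 = +1162.4041 N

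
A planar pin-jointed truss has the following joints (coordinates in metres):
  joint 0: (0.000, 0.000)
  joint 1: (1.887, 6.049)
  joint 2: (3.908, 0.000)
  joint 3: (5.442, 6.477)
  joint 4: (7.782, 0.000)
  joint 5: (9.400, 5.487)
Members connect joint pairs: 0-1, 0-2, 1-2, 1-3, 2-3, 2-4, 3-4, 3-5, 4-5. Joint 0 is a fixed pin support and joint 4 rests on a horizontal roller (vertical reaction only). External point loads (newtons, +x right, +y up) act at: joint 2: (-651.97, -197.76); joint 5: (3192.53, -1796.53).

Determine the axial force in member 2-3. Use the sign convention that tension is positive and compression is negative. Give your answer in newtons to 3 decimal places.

N=6 nodes, M=9 members, R=3 reactions → 2N=12, M+R=12
member 0 (0-1): L=6.3365, (cx,cy)=(0.2978,0.9546)
member 1 (0-2): L=3.9080, (cx,cy)=(1.0000,0.0000)
member 2 (1-2): L=6.3777, (cx,cy)=(0.3169,-0.9485)
member 3 (1-3): L=3.5807, (cx,cy)=(0.9928,0.1195)
member 4 (2-3): L=6.6562, (cx,cy)=(0.2305,0.9731)
member 5 (2-4): L=3.8740, (cx,cy)=(1.0000,0.0000)
member 6 (3-4): L=6.8867, (cx,cy)=(0.3398,-0.9405)
member 7 (3-5): L=4.0799, (cx,cy)=(0.9701,-0.2427)
member 8 (4-5): L=5.7206, (cx,cy)=(0.2828,0.9592)
solve A·x = −loads:
  F[0-1] = +2646.1551 N (tension)
  F[0-2] = +1752.5385 N (tension)
  F[1-2] = -2464.2068 N (compression)
  F[1-3] = +1580.2241 N (tension)
  F[2-3] = +2605.0964 N (tension)
  F[2-4] = +1023.2579 N (tension)
  F[3-4] = -3818.1076 N (compression)
  F[3-5] = +3573.3984 N (tension)
  F[4-5] = -969.0083 N (compression)
  Rx@0 = -2540.5600 N
  Ry@0 = -2526.0955 N
  Ry@4 = +4520.3855 N

2605.096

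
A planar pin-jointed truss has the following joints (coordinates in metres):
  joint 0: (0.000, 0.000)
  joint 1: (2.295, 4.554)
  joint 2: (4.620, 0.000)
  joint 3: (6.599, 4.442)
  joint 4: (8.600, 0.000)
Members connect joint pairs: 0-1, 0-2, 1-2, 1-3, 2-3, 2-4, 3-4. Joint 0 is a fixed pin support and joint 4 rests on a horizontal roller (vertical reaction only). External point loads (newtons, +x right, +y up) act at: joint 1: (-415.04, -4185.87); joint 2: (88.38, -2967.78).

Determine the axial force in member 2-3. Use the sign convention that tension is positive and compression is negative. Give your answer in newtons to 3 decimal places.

N=5 nodes, M=7 members, R=3 reactions → 2N=10, M+R=10
member 0 (0-1): L=5.0996, (cx,cy)=(0.4500,0.8930)
member 1 (0-2): L=4.6200, (cx,cy)=(1.0000,0.0000)
member 2 (1-2): L=5.1132, (cx,cy)=(0.4547,-0.8906)
member 3 (1-3): L=4.3055, (cx,cy)=(0.9997,-0.0260)
member 4 (2-3): L=4.8629, (cx,cy)=(0.4070,0.9134)
member 5 (2-4): L=3.9800, (cx,cy)=(1.0000,0.0000)
member 6 (3-4): L=4.8719, (cx,cy)=(0.4107,-0.9118)
solve A·x = −loads:
  F[0-1] = -5220.6150 N (compression)
  F[0-2] = +2022.8001 N (tension)
  F[1-2] = +599.1456 N (tension)
  F[1-3] = -2207.6034 N (compression)
  F[2-3] = +2664.8046 N (tension)
  F[2-4] = +1122.3908 N (tension)
  F[3-4] = -2732.7188 N (compression)
  Rx@0 = +326.6600 N
  Ry@0 = +4662.0659 N
  Ry@4 = +2491.5841 N

2664.805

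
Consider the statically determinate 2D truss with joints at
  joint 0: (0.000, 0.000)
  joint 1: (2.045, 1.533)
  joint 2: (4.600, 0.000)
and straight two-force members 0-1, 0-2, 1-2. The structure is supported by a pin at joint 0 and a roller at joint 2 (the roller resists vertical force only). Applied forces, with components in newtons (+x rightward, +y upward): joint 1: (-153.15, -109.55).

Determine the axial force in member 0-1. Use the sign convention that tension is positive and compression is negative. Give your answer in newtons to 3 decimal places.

-186.536

N=3 nodes, M=3 members, R=3 reactions → 2N=6, M+R=6
member 0 (0-1): L=2.5558, (cx,cy)=(0.8001,0.5998)
member 1 (0-2): L=4.6000, (cx,cy)=(1.0000,0.0000)
member 2 (1-2): L=2.9796, (cx,cy)=(0.8575,-0.5145)
solve A·x = −loads:
  F[0-1] = -186.5364 N (compression)
  F[0-2] = -3.8946 N (compression)
  F[1-2] = +4.5419 N (tension)
  Rx@0 = +153.1500 N
  Ry@0 = +111.8868 N
  Ry@2 = -2.3368 N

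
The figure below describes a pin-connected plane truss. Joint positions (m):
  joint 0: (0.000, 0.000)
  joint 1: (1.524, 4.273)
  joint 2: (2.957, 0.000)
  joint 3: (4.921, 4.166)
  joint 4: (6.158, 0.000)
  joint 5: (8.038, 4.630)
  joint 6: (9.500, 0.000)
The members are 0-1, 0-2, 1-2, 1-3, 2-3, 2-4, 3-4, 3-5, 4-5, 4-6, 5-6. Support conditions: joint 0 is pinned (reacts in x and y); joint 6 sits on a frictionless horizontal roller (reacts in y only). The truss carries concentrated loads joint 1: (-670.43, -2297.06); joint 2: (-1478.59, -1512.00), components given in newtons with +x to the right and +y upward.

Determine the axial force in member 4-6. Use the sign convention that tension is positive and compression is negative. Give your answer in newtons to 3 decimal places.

169.748

N=7 nodes, M=11 members, R=3 reactions → 2N=14, M+R=14
member 0 (0-1): L=4.5366, (cx,cy)=(0.3359,0.9419)
member 1 (0-2): L=2.9570, (cx,cy)=(1.0000,0.0000)
member 2 (1-2): L=4.5069, (cx,cy)=(0.3180,-0.9481)
member 3 (1-3): L=3.3987, (cx,cy)=(0.9995,-0.0315)
member 4 (2-3): L=4.6057, (cx,cy)=(0.4264,0.9045)
member 5 (2-4): L=3.2010, (cx,cy)=(1.0000,0.0000)
member 6 (3-4): L=4.3458, (cx,cy)=(0.2846,-0.9586)
member 7 (3-5): L=3.1513, (cx,cy)=(0.9891,0.1472)
member 8 (4-5): L=4.9971, (cx,cy)=(0.3762,0.9265)
member 9 (4-6): L=3.3420, (cx,cy)=(1.0000,0.0000)
member 10 (5-6): L=4.8553, (cx,cy)=(0.3011,-0.9536)
solve A·x = −loads:
  F[0-1] = -3473.3334 N (compression)
  F[0-2] = -982.2182 N (compression)
  F[1-2] = +1055.4008 N (tension)
  F[1-3] = -832.3575 N (compression)
  F[2-3] = +565.3469 N (tension)
  F[2-4] = +590.8672 N (tension)
  F[3-4] = -624.9030 N (compression)
  F[3-5] = -417.5428 N (compression)
  F[4-5] = +646.5538 N (tension)
  F[4-6] = +169.7481 N (tension)
  F[5-6] = -563.7380 N (compression)
  Rx@0 = +2149.0200 N
  Ry@0 = +3271.4857 N
  Ry@6 = +537.5743 N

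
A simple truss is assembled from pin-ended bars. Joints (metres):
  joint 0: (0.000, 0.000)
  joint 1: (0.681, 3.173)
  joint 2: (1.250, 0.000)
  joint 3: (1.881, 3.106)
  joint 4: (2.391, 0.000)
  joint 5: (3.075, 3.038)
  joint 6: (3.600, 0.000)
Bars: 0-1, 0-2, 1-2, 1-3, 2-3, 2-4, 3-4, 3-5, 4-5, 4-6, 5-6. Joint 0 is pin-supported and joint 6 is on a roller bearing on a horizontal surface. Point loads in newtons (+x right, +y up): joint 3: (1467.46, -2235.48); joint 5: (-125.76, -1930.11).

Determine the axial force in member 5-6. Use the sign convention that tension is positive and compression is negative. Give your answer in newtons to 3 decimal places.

-4035.580

N=7 nodes, M=11 members, R=3 reactions → 2N=14, M+R=14
member 0 (0-1): L=3.2453, (cx,cy)=(0.2098,0.9777)
member 1 (0-2): L=1.2500, (cx,cy)=(1.0000,0.0000)
member 2 (1-2): L=3.2236, (cx,cy)=(0.1765,-0.9843)
member 3 (1-3): L=1.2019, (cx,cy)=(0.9984,-0.0557)
member 4 (2-3): L=3.1694, (cx,cy)=(0.1991,0.9800)
member 5 (2-4): L=1.1410, (cx,cy)=(1.0000,0.0000)
member 6 (3-4): L=3.1476, (cx,cy)=(0.1620,-0.9868)
member 7 (3-5): L=1.1959, (cx,cy)=(0.9984,-0.0569)
member 8 (4-5): L=3.1140, (cx,cy)=(0.2196,0.9756)
member 9 (4-6): L=1.2090, (cx,cy)=(1.0000,0.0000)
member 10 (5-6): L=3.0830, (cx,cy)=(0.1703,-0.9854)
solve A·x = −loads:
  F[0-1] = -193.2545 N (compression)
  F[0-2] = +1382.2534 N (tension)
  F[1-2] = +196.2308 N (tension)
  F[1-3] = -75.3072 N (compression)
  F[2-3] = -197.0953 N (compression)
  F[2-4] = +1456.1295 N (tension)
  F[3-4] = -2001.3512 N (compression)
  F[3-5] = -1259.6512 N (compression)
  F[4-5] = +2024.3423 N (tension)
  F[4-6] = +687.2071 N (tension)
  F[5-6] = -4035.5800 N (compression)
  Rx@0 = -1341.7000 N
  Ry@0 = +188.9517 N
  Ry@6 = +3976.6383 N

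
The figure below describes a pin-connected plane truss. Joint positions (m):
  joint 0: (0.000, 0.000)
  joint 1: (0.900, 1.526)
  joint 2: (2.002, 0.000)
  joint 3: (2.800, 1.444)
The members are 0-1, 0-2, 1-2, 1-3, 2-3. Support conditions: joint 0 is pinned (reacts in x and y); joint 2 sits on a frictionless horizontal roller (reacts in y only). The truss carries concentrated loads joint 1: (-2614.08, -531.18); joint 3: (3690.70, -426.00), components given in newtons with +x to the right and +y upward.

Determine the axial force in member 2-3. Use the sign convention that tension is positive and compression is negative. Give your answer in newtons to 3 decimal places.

-297.637

N=4 nodes, M=5 members, R=3 reactions → 2N=8, M+R=8
member 0 (0-1): L=1.7716, (cx,cy)=(0.5080,0.8614)
member 1 (0-2): L=2.0020, (cx,cy)=(1.0000,0.0000)
member 2 (1-2): L=1.8823, (cx,cy)=(0.5855,-0.8107)
member 3 (1-3): L=1.9018, (cx,cy)=(0.9991,-0.0431)
member 4 (2-3): L=1.6498, (cx,cy)=(0.4837,0.8752)
solve A·x = −loads:
  F[0-1] = +634.9187 N (tension)
  F[0-2] = +754.0772 N (tension)
  F[1-2] = -1533.9264 N (compression)
  F[1-3] = +3838.2323 N (tension)
  F[2-3] = -297.6367 N (compression)
  Rx@0 = -1076.6200 N
  Ry@0 = -546.8893 N
  Ry@2 = +1504.0693 N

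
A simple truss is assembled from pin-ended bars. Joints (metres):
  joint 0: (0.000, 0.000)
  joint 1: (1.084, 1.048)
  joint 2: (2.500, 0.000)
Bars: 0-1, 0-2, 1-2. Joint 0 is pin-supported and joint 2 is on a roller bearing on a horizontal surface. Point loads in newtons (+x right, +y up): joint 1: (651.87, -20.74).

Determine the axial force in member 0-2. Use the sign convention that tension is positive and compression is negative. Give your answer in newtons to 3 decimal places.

N=3 nodes, M=3 members, R=3 reactions → 2N=6, M+R=6
member 0 (0-1): L=1.5078, (cx,cy)=(0.7189,0.6951)
member 1 (0-2): L=2.5000, (cx,cy)=(1.0000,0.0000)
member 2 (1-2): L=1.7616, (cx,cy)=(0.8038,-0.5949)
solve A·x = −loads:
  F[0-1] = +376.2464 N (tension)
  F[0-2] = +381.3698 N (tension)
  F[1-2] = -474.4595 N (compression)
  Rx@0 = -651.8700 N
  Ry@0 = -261.5168 N
  Ry@2 = +282.2568 N

381.370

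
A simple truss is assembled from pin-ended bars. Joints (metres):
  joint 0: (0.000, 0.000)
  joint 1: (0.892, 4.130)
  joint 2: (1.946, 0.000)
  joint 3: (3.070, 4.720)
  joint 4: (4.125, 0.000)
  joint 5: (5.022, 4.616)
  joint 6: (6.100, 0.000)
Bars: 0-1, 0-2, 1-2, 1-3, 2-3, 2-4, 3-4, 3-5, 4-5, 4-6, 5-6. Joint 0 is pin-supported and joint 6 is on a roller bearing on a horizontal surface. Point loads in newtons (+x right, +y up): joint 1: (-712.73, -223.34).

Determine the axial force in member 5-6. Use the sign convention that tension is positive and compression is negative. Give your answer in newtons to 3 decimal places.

N=7 nodes, M=11 members, R=3 reactions → 2N=14, M+R=14
member 0 (0-1): L=4.2252, (cx,cy)=(0.2111,0.9775)
member 1 (0-2): L=1.9460, (cx,cy)=(1.0000,0.0000)
member 2 (1-2): L=4.2624, (cx,cy)=(0.2473,-0.9689)
member 3 (1-3): L=2.2565, (cx,cy)=(0.9652,0.2615)
member 4 (2-3): L=4.8520, (cx,cy)=(0.2317,0.9728)
member 5 (2-4): L=2.1790, (cx,cy)=(1.0000,0.0000)
member 6 (3-4): L=4.8365, (cx,cy)=(0.2181,-0.9759)
member 7 (3-5): L=1.9548, (cx,cy)=(0.9986,-0.0532)
member 8 (4-5): L=4.7023, (cx,cy)=(0.1908,0.9816)
member 9 (4-6): L=1.9750, (cx,cy)=(1.0000,0.0000)
member 10 (5-6): L=4.7402, (cx,cy)=(0.2274,-0.9738)
solve A·x = −loads:
  F[0-1] = -688.7578 N (compression)
  F[0-2] = -567.3244 N (compression)
  F[1-2] = +582.6430 N (tension)
  F[1-3] = +438.5028 N (tension)
  F[2-3] = -580.3351 N (compression)
  F[2-4] = -288.8093 N (compression)
  F[3-4] = +450.5946 N (tension)
  F[3-5] = +190.7893 N (tension)
  F[4-5] = -447.9696 N (compression)
  F[4-6] = -105.0663 N (compression)
  F[5-6] = +461.9999 N (tension)
  Rx@0 = +712.7300 N
  Ry@0 = +673.2344 N
  Ry@6 = -449.8944 N

462.000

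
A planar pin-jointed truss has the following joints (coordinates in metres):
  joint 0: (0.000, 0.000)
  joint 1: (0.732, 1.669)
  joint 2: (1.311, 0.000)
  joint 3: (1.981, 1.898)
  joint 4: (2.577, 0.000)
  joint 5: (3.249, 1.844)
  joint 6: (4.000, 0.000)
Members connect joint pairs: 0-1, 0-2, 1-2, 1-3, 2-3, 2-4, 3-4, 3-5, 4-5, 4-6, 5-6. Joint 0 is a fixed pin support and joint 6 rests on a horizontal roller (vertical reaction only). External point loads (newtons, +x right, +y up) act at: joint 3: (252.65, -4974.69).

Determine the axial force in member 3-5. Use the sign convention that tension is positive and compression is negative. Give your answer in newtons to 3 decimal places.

N=7 nodes, M=11 members, R=3 reactions → 2N=14, M+R=14
member 0 (0-1): L=1.8225, (cx,cy)=(0.4017,0.9158)
member 1 (0-2): L=1.3110, (cx,cy)=(1.0000,0.0000)
member 2 (1-2): L=1.7666, (cx,cy)=(0.3278,-0.9448)
member 3 (1-3): L=1.2698, (cx,cy)=(0.9836,0.1803)
member 4 (2-3): L=2.0128, (cx,cy)=(0.3329,0.9430)
member 5 (2-4): L=1.2660, (cx,cy)=(1.0000,0.0000)
member 6 (3-4): L=1.9894, (cx,cy)=(0.2996,-0.9541)
member 7 (3-5): L=1.2691, (cx,cy)=(0.9991,-0.0425)
member 8 (4-5): L=1.9626, (cx,cy)=(0.3424,0.9396)
member 9 (4-6): L=1.4230, (cx,cy)=(1.0000,0.0000)
member 10 (5-6): L=1.9911, (cx,cy)=(0.3772,-0.9261)
solve A·x = −loads:
  F[0-1] = -2610.9564 N (compression)
  F[0-2] = +1301.3496 N (tension)
  F[1-2] = +2188.1909 N (tension)
  F[1-3] = -1795.3193 N (compression)
  F[2-3] = -2192.3487 N (compression)
  F[2-4] = +2748.3054 N (tension)
  F[3-4] = -2620.3470 N (compression)
  F[3-5] = -1965.0517 N (compression)
  F[4-5] = +2660.8211 N (tension)
  F[4-6] = +1052.2136 N (tension)
  F[5-6] = -2789.6470 N (compression)
  Rx@0 = -252.6500 N
  Ry@0 = +2391.0924 N
  Ry@6 = +2583.5976 N

-1965.052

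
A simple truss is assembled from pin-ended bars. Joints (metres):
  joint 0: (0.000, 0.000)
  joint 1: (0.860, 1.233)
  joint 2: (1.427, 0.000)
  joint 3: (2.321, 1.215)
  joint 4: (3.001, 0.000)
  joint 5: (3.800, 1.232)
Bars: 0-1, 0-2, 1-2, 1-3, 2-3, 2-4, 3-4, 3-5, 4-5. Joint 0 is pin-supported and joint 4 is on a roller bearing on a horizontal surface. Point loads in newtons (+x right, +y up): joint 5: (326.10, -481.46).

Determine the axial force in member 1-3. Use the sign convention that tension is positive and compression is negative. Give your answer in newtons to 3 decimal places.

N=6 nodes, M=9 members, R=3 reactions → 2N=12, M+R=12
member 0 (0-1): L=1.5033, (cx,cy)=(0.5721,0.8202)
member 1 (0-2): L=1.4270, (cx,cy)=(1.0000,0.0000)
member 2 (1-2): L=1.3571, (cx,cy)=(0.4178,-0.9085)
member 3 (1-3): L=1.4611, (cx,cy)=(0.9999,-0.0123)
member 4 (2-3): L=1.5085, (cx,cy)=(0.5927,0.8055)
member 5 (2-4): L=1.5740, (cx,cy)=(1.0000,0.0000)
member 6 (3-4): L=1.3923, (cx,cy)=(0.4884,-0.8726)
member 7 (3-5): L=1.4791, (cx,cy)=(0.9999,0.0115)
member 8 (4-5): L=1.4684, (cx,cy)=(0.5441,0.8390)
solve A·x = −loads:
  F[0-1] = +319.5075 N (tension)
  F[0-2] = +143.3169 N (tension)
  F[1-2] = -292.5767 N (compression)
  F[1-3] = +305.0436 N (tension)
  F[2-3] = +330.0217 N (tension)
  F[2-4] = -174.5099 N (compression)
  F[3-4] = -291.8395 N (compression)
  F[3-5] = +643.1823 N (tension)
  F[4-5] = -582.6585 N (compression)
  Rx@0 = -326.1000 N
  Ry@0 = -262.0599 N
  Ry@4 = +743.5199 N

305.044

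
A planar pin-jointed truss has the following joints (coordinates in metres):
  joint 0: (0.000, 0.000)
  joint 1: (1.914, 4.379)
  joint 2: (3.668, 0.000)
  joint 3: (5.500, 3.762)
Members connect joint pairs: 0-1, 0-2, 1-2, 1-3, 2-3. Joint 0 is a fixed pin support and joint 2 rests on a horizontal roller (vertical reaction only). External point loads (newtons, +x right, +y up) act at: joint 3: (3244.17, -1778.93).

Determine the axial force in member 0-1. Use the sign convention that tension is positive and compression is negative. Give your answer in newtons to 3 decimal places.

4600.916

N=4 nodes, M=5 members, R=3 reactions → 2N=8, M+R=8
member 0 (0-1): L=4.7790, (cx,cy)=(0.4005,0.9163)
member 1 (0-2): L=3.6680, (cx,cy)=(1.0000,0.0000)
member 2 (1-2): L=4.7172, (cx,cy)=(0.3718,-0.9283)
member 3 (1-3): L=3.6387, (cx,cy)=(0.9855,-0.1696)
member 4 (2-3): L=4.1844, (cx,cy)=(0.4378,0.8991)
solve A·x = −loads:
  F[0-1] = +4600.9161 N (tension)
  F[0-2] = +1401.5009 N (tension)
  F[1-2] = -5244.3811 N (compression)
  F[1-3] = +3848.4131 N (tension)
  F[2-3] = -1252.8259 N (compression)
  Rx@0 = -3244.1700 N
  Ry@0 = -4215.8035 N
  Ry@2 = +5994.7335 N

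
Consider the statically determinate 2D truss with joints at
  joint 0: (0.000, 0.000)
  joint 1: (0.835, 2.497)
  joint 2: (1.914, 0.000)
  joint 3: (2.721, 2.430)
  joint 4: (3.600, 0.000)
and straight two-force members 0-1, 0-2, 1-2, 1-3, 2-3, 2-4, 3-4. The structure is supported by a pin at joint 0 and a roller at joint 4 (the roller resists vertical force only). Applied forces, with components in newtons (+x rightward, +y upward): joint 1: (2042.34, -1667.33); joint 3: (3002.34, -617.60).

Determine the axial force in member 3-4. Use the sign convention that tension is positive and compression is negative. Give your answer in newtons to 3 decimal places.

N=5 nodes, M=7 members, R=3 reactions → 2N=10, M+R=10
member 0 (0-1): L=2.6329, (cx,cy)=(0.3171,0.9484)
member 1 (0-2): L=1.9140, (cx,cy)=(1.0000,0.0000)
member 2 (1-2): L=2.7202, (cx,cy)=(0.3967,-0.9180)
member 3 (1-3): L=1.8872, (cx,cy)=(0.9994,-0.0355)
member 4 (2-3): L=2.5605, (cx,cy)=(0.3152,0.9490)
member 5 (2-4): L=1.6860, (cx,cy)=(1.0000,0.0000)
member 6 (3-4): L=2.5841, (cx,cy)=(0.3402,-0.9404)
solve A·x = −loads:
  F[0-1] = +2121.2720 N (tension)
  F[0-2] = +4371.9416 N (tension)
  F[1-2] = -4016.5548 N (compression)
  F[1-3] = +223.7798 N (tension)
  F[2-3] = +3885.0492 N (tension)
  F[2-4] = +1554.2383 N (tension)
  F[3-4] = -4569.1669 N (compression)
  Rx@0 = -5044.6800 N
  Ry@0 = -2011.7698 N
  Ry@4 = +4296.6998 N

-4569.167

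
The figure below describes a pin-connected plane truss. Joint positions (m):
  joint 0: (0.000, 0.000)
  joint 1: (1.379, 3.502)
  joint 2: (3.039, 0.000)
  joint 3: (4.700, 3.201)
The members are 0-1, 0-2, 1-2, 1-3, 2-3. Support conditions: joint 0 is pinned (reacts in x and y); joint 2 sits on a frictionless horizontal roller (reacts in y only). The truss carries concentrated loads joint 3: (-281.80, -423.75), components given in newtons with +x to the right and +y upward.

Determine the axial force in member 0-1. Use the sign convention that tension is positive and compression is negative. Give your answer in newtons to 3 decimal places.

-70.091

N=4 nodes, M=5 members, R=3 reactions → 2N=8, M+R=8
member 0 (0-1): L=3.7637, (cx,cy)=(0.3664,0.9305)
member 1 (0-2): L=3.0390, (cx,cy)=(1.0000,0.0000)
member 2 (1-2): L=3.8755, (cx,cy)=(0.4283,-0.9036)
member 3 (1-3): L=3.3346, (cx,cy)=(0.9959,-0.0903)
member 4 (2-3): L=3.6063, (cx,cy)=(0.4606,0.8876)
solve A·x = −loads:
  F[0-1] = -70.0906 N (compression)
  F[0-2] = -256.1194 N (compression)
  F[1-2] = +78.1037 N (tension)
  F[1-3] = -59.3772 N (compression)
  F[2-3] = -483.4407 N (compression)
  Rx@0 = +281.8000 N
  Ry@0 = +65.2165 N
  Ry@2 = +358.5335 N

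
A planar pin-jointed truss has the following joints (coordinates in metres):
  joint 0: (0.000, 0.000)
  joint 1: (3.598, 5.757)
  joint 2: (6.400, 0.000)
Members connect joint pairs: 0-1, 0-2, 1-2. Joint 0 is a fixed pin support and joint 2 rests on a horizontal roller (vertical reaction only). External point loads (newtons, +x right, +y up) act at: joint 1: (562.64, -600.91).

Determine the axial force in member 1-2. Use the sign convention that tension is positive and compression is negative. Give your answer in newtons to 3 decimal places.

N=3 nodes, M=3 members, R=3 reactions → 2N=6, M+R=6
member 0 (0-1): L=6.7889, (cx,cy)=(0.5300,0.8480)
member 1 (0-2): L=6.4000, (cx,cy)=(1.0000,0.0000)
member 2 (1-2): L=6.4027, (cx,cy)=(0.4376,-0.8992)
solve A·x = −loads:
  F[0-1] = +286.5855 N (tension)
  F[0-2] = +410.7538 N (tension)
  F[1-2] = -938.5879 N (compression)
  Rx@0 = -562.6400 N
  Ry@0 = -243.0264 N
  Ry@2 = +843.9364 N

-938.588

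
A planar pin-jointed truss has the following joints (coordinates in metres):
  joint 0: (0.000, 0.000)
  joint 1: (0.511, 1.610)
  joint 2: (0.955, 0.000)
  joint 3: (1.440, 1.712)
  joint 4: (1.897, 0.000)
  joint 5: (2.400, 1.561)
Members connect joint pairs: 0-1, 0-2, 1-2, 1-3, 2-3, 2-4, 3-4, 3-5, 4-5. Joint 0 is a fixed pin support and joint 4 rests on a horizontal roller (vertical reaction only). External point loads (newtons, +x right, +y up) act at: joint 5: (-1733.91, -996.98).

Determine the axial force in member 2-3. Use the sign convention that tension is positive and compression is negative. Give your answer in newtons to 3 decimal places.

N=6 nodes, M=9 members, R=3 reactions → 2N=12, M+R=12
member 0 (0-1): L=1.6891, (cx,cy)=(0.3025,0.9531)
member 1 (0-2): L=0.9550, (cx,cy)=(1.0000,0.0000)
member 2 (1-2): L=1.6701, (cx,cy)=(0.2659,-0.9640)
member 3 (1-3): L=0.9346, (cx,cy)=(0.9940,0.1091)
member 4 (2-3): L=1.7794, (cx,cy)=(0.2726,0.9621)
member 5 (2-4): L=0.9420, (cx,cy)=(1.0000,0.0000)
member 6 (3-4): L=1.7719, (cx,cy)=(0.2579,-0.9662)
member 7 (3-5): L=0.9718, (cx,cy)=(0.9879,-0.1554)
member 8 (4-5): L=1.6400, (cx,cy)=(0.3067,0.9518)
solve A·x = −loads:
  F[0-1] = -1219.5880 N (compression)
  F[0-2] = -1364.9610 N (compression)
  F[1-2] = +1129.6109 N (tension)
  F[1-3] = -673.2805 N (compression)
  F[2-3] = -1131.8149 N (compression)
  F[2-4] = -756.1550 N (compression)
  F[3-4] = +1422.0303 N (tension)
  F[3-5] = -1361.0391 N (compression)
  F[4-5] = -1269.6492 N (compression)
  Rx@0 = +1733.9100 N
  Ry@0 = +1162.4421 N
  Ry@4 = -165.4621 N

-1131.815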